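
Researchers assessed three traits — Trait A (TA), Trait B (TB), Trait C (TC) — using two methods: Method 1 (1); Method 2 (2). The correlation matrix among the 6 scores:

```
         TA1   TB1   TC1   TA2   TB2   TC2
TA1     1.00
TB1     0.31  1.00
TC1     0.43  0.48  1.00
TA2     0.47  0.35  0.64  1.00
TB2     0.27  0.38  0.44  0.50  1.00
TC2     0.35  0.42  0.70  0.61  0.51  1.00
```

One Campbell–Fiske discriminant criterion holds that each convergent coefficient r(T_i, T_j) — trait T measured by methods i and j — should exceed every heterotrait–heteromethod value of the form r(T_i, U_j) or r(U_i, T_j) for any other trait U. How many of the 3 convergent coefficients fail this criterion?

Each convergent coefficient versus the relevant comparison correlations:
TA (methods 1·2): 0.47 vs {0.27, 0.35, 0.35, 0.64} → fail.
TB (methods 1·2): 0.38 vs {0.35, 0.27, 0.42, 0.44} → fail.
TC (methods 1·2): 0.70 vs {0.64, 0.35, 0.44, 0.42} → pass.
2 of 3 fail.

2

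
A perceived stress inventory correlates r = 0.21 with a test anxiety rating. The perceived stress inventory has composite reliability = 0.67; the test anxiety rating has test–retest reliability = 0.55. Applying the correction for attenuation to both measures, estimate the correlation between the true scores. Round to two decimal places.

0.35

r_true = r_obs / √(r_xx · r_yy) = 0.21 / √(0.67 × 0.55) = 0.21 / √0.3685 = 0.21 / 0.6070 ≈ 0.35.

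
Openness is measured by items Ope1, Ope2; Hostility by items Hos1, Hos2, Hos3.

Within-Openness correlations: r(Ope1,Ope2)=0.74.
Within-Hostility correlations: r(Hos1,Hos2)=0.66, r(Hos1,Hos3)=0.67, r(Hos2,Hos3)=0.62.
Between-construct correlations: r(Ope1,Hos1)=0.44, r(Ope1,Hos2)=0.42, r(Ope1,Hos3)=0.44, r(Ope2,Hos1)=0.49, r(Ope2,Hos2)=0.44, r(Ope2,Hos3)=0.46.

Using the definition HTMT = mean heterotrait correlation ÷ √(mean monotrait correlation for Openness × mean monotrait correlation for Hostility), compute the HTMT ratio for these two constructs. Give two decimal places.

0.65

Mean between = 2.69/6 = 0.4483.
Mean within-Ope = 0.74/1 = 0.7400; mean within-Hos = 1.95/3 = 0.6500.
Geometric mean = √(0.7400 × 0.6500) = 0.6935.
HTMT = 0.4483 / 0.6935 = 0.65.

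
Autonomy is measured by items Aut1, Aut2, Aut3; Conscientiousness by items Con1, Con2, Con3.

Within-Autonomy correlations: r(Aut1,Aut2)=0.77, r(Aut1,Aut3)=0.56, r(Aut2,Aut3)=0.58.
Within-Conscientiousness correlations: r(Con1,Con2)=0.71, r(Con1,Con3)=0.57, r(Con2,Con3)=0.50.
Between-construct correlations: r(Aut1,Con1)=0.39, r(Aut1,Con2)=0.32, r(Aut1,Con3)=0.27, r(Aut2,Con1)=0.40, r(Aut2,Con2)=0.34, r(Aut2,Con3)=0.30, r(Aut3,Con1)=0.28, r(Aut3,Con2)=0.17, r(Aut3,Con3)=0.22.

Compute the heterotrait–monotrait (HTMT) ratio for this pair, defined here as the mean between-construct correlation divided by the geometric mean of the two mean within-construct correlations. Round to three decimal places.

0.486

Mean heterotrait r = 2.69/9 = 0.2989.
Mean within-Aut = 1.91/3 = 0.6367; mean within-Con = 1.78/3 = 0.5933.
Geometric mean = √(0.6367 × 0.5933) = 0.6146.
HTMT = 0.2989 / 0.6146 = 0.486.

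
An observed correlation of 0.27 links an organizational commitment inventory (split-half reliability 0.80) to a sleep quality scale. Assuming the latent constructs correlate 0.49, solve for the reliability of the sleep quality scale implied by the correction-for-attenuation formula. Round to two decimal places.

0.38

r_true = r_obs / √(r_xx · r_yy) ⇒ 0.49 = 0.27 / √(0.80 · r_yy).
√(0.80 · r_yy) = 0.27 / 0.49 = 0.5510; 0.80 · r_yy = 0.3036; r_yy = 0.3036 / 0.80 ≈ 0.38.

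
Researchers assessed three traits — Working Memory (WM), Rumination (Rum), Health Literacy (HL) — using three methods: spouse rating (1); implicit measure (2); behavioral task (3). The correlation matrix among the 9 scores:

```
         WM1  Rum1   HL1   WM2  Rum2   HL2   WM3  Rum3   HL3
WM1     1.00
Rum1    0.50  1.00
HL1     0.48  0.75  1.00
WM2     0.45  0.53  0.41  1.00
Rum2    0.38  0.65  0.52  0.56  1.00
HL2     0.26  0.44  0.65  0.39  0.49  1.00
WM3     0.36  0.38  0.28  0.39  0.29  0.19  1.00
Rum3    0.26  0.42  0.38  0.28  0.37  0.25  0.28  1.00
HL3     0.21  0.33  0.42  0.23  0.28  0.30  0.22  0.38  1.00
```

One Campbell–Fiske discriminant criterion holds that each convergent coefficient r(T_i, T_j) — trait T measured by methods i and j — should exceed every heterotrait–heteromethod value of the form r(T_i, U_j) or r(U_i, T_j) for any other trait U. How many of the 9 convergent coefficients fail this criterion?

2

Each convergent coefficient versus the relevant comparison correlations:
WM (methods 1·2): 0.45 vs {0.38, 0.53, 0.26, 0.41} → fail.
WM (methods 1·3): 0.36 vs {0.26, 0.38, 0.21, 0.28} → fail.
WM (methods 2·3): 0.39 vs {0.28, 0.29, 0.23, 0.19} → pass.
Rum (methods 1·2): 0.65 vs {0.53, 0.38, 0.44, 0.52} → pass.
Rum (methods 1·3): 0.42 vs {0.38, 0.26, 0.33, 0.38} → pass.
Rum (methods 2·3): 0.37 vs {0.29, 0.28, 0.28, 0.25} → pass.
HL (methods 1·2): 0.65 vs {0.41, 0.26, 0.52, 0.44} → pass.
HL (methods 1·3): 0.42 vs {0.28, 0.21, 0.38, 0.33} → pass.
HL (methods 2·3): 0.30 vs {0.19, 0.23, 0.25, 0.28} → pass.
2 of 9 fail.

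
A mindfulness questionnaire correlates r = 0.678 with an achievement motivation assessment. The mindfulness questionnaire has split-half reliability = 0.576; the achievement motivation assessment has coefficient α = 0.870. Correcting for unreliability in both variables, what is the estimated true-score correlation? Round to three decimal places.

r_true = r_obs / √(r_xx · r_yy) = 0.678 / √(0.576 × 0.870) = 0.678 / √0.501120 = 0.678 / 0.7079 ≈ 0.958.

0.958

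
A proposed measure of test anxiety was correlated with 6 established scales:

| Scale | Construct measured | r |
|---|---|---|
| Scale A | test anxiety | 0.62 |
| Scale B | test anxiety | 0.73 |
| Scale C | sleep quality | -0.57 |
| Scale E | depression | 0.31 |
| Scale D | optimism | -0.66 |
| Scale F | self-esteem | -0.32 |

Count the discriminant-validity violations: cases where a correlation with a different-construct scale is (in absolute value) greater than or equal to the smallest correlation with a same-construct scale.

1

Convergent (same construct = test anxiety): Scale A, Scale B.
Smallest convergent = 0.62. Discriminant |r|: 0.57, 0.31, 0.66, 0.32; count ≥ 0.62 → 1.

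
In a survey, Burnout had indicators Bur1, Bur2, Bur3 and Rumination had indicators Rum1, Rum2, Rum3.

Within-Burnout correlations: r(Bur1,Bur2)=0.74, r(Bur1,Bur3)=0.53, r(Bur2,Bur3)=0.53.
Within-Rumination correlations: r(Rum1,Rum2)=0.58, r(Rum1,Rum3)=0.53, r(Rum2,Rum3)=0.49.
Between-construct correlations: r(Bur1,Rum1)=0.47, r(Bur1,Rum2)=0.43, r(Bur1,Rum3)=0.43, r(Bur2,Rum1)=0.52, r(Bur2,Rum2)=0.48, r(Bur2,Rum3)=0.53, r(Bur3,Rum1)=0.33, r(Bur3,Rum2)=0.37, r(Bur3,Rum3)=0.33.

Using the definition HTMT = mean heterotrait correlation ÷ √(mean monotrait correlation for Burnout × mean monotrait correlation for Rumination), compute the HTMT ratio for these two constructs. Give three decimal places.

Between-construct mean = 3.89/9 = 0.4322.
Mean within-Bur = 1.80/3 = 0.6000; mean within-Rum = 1.60/3 = 0.5333.
Geometric mean = √(0.6000 × 0.5333) = 0.5657.
HTMT = 0.4322 / 0.5657 = 0.764.

0.764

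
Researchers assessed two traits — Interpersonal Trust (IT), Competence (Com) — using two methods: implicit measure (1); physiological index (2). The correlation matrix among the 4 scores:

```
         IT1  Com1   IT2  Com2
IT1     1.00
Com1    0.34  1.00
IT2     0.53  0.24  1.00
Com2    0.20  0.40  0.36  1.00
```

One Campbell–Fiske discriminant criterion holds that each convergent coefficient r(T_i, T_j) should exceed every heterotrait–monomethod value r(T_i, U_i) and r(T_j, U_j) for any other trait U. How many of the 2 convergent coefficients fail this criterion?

0

Each convergent coefficient versus the relevant comparison correlations:
IT (methods 1·2): 0.53 vs {0.34, 0.36} → pass.
Com (methods 1·2): 0.40 vs {0.34, 0.36} → pass.
0 of 2 fail.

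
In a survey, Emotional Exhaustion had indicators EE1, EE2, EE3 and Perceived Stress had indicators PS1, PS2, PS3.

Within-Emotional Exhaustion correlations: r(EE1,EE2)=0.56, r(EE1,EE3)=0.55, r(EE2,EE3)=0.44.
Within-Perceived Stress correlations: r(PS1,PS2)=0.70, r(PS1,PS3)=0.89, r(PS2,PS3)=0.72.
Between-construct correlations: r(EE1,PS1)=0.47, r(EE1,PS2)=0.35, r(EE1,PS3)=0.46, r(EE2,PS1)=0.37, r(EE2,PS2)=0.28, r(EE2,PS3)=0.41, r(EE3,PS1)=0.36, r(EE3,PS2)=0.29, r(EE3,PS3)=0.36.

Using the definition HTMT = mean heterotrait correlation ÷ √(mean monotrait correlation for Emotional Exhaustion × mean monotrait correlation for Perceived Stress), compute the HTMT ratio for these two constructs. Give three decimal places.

Mean heterotrait r = 3.35/9 = 0.3722.
Mean within-EE = 1.55/3 = 0.5167; mean within-PS = 2.31/3 = 0.7700.
Geometric mean = √(0.5167 × 0.7700) = 0.6308.
HTMT = 0.3722 / 0.6308 = 0.590.

0.590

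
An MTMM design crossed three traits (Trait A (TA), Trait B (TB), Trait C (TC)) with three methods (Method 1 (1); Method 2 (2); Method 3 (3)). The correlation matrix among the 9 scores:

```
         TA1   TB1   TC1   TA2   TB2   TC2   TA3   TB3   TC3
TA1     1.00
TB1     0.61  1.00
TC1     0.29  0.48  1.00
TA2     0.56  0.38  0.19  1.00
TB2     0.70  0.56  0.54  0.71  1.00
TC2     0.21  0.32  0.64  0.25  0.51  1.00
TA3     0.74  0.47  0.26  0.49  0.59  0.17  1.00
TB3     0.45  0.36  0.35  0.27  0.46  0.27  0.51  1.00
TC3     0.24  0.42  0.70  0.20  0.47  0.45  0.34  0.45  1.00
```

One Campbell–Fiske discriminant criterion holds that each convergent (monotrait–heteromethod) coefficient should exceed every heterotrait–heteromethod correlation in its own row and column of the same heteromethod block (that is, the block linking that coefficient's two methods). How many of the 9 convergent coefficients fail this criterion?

Each convergent coefficient versus the relevant comparison correlations:
TA (methods 1·2): 0.56 vs {0.70, 0.38, 0.21, 0.19} → fail.
TA (methods 1·3): 0.74 vs {0.45, 0.47, 0.24, 0.26} → pass.
TA (methods 2·3): 0.49 vs {0.27, 0.59, 0.20, 0.17} → fail.
TB (methods 1·2): 0.56 vs {0.38, 0.70, 0.32, 0.54} → fail.
TB (methods 1·3): 0.36 vs {0.47, 0.45, 0.42, 0.35} → fail.
TB (methods 2·3): 0.46 vs {0.59, 0.27, 0.47, 0.27} → fail.
TC (methods 1·2): 0.64 vs {0.19, 0.21, 0.54, 0.32} → pass.
TC (methods 1·3): 0.70 vs {0.26, 0.24, 0.35, 0.42} → pass.
TC (methods 2·3): 0.45 vs {0.17, 0.20, 0.27, 0.47} → fail.
6 of 9 fail.

6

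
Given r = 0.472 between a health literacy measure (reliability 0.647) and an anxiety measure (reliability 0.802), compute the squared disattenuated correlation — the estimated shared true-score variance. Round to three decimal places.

Disattenuated r = 0.472 / √(0.647 × 0.802) = 0.472 / 0.7203 = 0.6553.
Shared true-score variance = 0.6553² = 0.4294 ≈ 0.429.

0.429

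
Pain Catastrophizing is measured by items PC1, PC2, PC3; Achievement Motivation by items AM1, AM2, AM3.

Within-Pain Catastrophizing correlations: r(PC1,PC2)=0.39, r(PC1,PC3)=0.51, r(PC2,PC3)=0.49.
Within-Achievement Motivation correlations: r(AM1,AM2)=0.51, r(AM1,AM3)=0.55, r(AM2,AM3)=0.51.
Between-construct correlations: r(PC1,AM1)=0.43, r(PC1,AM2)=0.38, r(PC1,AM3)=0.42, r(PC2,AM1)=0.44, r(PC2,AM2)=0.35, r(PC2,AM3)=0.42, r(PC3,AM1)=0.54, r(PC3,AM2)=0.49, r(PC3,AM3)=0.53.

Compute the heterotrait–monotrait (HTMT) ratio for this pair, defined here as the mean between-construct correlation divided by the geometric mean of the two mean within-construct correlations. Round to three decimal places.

0.903

Mean between = 4.00/9 = 0.4444.
Mean within-PC = 1.39/3 = 0.4633; mean within-AM = 1.57/3 = 0.5233.
Geometric mean = √(0.4633 × 0.5233) = 0.4924.
HTMT = 0.4444 / 0.4924 = 0.903.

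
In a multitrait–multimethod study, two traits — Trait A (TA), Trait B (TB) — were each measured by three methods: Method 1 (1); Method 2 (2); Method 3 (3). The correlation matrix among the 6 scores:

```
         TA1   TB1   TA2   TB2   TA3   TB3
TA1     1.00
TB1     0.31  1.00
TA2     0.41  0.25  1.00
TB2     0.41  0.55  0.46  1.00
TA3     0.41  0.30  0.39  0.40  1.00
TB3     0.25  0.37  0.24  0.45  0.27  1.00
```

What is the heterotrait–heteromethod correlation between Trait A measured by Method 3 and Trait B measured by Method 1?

0.30

Different traits and methods: r(TA3, TB1) = 0.30.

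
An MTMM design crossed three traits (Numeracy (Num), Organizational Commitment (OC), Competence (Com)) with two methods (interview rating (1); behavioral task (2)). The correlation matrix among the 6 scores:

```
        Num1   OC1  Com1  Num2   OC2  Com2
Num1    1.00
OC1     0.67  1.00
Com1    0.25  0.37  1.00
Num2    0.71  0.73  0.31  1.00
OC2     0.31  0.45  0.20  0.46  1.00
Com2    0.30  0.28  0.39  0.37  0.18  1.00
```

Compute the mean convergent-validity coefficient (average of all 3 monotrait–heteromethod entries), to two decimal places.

0.52

Convergent values: 0.71, 0.45, 0.39; mean = 1.55/3 = 0.52.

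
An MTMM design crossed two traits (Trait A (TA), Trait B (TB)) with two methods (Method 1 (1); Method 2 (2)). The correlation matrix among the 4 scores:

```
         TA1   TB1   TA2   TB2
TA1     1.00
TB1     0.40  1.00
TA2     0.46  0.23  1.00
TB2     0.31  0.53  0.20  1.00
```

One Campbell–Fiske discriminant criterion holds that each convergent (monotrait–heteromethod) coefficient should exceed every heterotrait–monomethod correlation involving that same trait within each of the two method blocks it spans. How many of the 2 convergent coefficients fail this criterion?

Each convergent coefficient versus the relevant comparison correlations:
TA (methods 1·2): 0.46 vs {0.40, 0.20} → pass.
TB (methods 1·2): 0.53 vs {0.40, 0.20} → pass.
0 of 2 fail.

0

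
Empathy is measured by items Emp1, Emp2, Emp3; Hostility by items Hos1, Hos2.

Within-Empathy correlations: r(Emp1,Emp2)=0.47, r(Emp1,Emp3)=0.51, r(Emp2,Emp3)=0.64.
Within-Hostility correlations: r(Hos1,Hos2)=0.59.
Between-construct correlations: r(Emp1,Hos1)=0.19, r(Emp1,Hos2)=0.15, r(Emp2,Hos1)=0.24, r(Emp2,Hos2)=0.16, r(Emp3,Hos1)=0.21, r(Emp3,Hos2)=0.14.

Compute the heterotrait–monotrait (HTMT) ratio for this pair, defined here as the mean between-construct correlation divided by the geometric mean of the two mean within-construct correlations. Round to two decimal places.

0.32

Between-construct mean = 1.09/6 = 0.1817.
Mean within-Emp = 1.62/3 = 0.5400; mean within-Hos = 0.59/1 = 0.5900.
Geometric mean = √(0.5400 × 0.5900) = 0.5644.
HTMT = 0.1817 / 0.5644 = 0.32.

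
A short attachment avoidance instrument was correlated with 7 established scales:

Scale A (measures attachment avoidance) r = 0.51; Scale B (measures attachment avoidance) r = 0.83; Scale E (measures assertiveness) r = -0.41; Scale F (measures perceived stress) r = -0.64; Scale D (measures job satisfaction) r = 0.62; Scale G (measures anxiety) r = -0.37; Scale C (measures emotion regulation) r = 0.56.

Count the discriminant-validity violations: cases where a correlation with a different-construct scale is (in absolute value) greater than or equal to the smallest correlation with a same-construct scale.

3

Convergent (same construct = attachment avoidance): Scale A, Scale B.
Smallest convergent = 0.51. Discriminant |r|: 0.41, 0.64, 0.62, 0.37, 0.56; count ≥ 0.51 → 3.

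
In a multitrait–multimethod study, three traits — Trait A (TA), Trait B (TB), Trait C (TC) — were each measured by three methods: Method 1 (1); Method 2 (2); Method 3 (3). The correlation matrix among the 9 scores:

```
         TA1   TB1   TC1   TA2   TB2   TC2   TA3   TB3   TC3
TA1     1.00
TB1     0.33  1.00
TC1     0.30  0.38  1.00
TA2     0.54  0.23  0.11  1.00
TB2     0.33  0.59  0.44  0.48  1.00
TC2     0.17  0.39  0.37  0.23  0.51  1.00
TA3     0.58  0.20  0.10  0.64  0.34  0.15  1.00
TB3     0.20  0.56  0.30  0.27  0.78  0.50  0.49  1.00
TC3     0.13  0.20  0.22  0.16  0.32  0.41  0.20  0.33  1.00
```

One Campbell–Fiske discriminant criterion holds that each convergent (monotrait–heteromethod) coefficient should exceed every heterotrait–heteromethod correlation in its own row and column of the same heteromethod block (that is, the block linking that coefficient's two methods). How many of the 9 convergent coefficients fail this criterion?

3

Convergent coefficients and their comparison sets:
TA (methods 1·2): 0.54 vs {0.33, 0.23, 0.17, 0.11} → pass.
TA (methods 1·3): 0.58 vs {0.20, 0.20, 0.13, 0.10} → pass.
TA (methods 2·3): 0.64 vs {0.27, 0.34, 0.16, 0.15} → pass.
TB (methods 1·2): 0.59 vs {0.23, 0.33, 0.39, 0.44} → pass.
TB (methods 1·3): 0.56 vs {0.20, 0.20, 0.20, 0.30} → pass.
TB (methods 2·3): 0.78 vs {0.34, 0.27, 0.32, 0.50} → pass.
TC (methods 1·2): 0.37 vs {0.11, 0.17, 0.44, 0.39} → fail.
TC (methods 1·3): 0.22 vs {0.10, 0.13, 0.30, 0.20} → fail.
TC (methods 2·3): 0.41 vs {0.15, 0.16, 0.50, 0.32} → fail.
3 of 9 fail.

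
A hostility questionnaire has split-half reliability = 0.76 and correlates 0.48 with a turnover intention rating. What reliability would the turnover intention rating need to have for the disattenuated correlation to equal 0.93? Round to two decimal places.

r_true = r_obs / √(r_xx · r_yy) ⇒ 0.93 = 0.48 / √(0.76 · r_yy).
√(0.76 · r_yy) = 0.48 / 0.93 = 0.5161; 0.76 · r_yy = 0.2664; r_yy = 0.2664 / 0.76 ≈ 0.35.

0.35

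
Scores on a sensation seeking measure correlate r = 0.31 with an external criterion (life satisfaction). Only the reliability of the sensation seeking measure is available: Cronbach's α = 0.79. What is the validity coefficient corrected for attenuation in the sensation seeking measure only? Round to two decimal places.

0.35

Single correction: r_c = r_obs / √r_xx = 0.31 / √0.79 = 0.31 / 0.8888 ≈ 0.35.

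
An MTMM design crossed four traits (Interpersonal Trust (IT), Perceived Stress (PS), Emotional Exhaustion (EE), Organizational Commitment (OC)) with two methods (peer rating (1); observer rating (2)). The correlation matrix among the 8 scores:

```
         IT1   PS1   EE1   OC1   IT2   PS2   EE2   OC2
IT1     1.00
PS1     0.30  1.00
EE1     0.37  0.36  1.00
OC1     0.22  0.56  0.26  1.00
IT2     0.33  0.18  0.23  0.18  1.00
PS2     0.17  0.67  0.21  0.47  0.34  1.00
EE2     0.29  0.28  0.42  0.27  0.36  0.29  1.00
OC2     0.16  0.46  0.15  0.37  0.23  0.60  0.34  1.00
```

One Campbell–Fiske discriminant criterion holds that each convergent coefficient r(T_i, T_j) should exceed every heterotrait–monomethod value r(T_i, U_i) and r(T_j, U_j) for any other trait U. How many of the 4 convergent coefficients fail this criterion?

2

Checking each validity diagonal entry against its comparison values:
IT (methods 1·2): 0.33 vs {0.30, 0.34, 0.37, 0.36, 0.22, 0.23} → fail.
PS (methods 1·2): 0.67 vs {0.30, 0.34, 0.36, 0.29, 0.56, 0.60} → pass.
EE (methods 1·2): 0.42 vs {0.37, 0.36, 0.36, 0.29, 0.26, 0.34} → pass.
OC (methods 1·2): 0.37 vs {0.22, 0.23, 0.56, 0.60, 0.26, 0.34} → fail.
2 of 4 fail.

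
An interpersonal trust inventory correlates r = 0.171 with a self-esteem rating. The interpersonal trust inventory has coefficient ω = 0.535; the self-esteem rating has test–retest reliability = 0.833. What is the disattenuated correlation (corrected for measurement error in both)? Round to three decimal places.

r_true = r_obs / √(r_xx · r_yy) = 0.171 / √(0.535 × 0.833) = 0.171 / √0.445655 = 0.171 / 0.6676 ≈ 0.256.

0.256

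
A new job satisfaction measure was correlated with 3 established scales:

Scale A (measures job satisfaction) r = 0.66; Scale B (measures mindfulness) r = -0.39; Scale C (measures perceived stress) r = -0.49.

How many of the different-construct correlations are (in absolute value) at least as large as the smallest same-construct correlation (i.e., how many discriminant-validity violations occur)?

0

Convergent (same construct = job satisfaction): Scale A.
Smallest convergent = 0.66. Discriminant |r|: 0.39, 0.49; count ≥ 0.66 → 0.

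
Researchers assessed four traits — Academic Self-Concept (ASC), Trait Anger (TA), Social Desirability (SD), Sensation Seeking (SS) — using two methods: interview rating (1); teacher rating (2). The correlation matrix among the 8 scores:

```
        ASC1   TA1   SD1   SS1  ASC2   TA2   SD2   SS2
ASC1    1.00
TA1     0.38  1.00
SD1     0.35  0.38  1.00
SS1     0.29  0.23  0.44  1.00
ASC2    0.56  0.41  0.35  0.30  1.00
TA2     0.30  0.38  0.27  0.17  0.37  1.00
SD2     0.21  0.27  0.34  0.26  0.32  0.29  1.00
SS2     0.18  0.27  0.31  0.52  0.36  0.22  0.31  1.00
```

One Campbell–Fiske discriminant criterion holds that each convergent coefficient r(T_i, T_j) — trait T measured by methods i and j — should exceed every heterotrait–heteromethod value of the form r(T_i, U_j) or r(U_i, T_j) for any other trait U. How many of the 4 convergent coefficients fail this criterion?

2

Convergent coefficients and their comparison sets:
ASC (methods 1·2): 0.56 vs {0.30, 0.41, 0.21, 0.35, 0.18, 0.30} → pass.
TA (methods 1·2): 0.38 vs {0.41, 0.30, 0.27, 0.27, 0.27, 0.17} → fail.
SD (methods 1·2): 0.34 vs {0.35, 0.21, 0.27, 0.27, 0.31, 0.26} → fail.
SS (methods 1·2): 0.52 vs {0.30, 0.18, 0.17, 0.27, 0.26, 0.31} → pass.
2 of 4 fail.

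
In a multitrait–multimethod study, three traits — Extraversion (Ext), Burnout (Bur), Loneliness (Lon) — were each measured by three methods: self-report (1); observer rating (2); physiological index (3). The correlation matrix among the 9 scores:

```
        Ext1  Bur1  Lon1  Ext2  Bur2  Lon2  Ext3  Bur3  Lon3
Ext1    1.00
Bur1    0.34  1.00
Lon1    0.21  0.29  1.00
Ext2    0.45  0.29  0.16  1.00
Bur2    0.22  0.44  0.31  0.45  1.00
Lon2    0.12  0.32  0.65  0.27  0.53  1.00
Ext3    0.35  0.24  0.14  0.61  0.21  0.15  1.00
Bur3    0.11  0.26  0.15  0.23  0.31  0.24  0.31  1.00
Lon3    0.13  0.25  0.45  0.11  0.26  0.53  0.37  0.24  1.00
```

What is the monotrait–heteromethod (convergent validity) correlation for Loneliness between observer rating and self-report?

Same trait (Lon), different methods: r(Lon2, Lon1) = 0.65.

0.65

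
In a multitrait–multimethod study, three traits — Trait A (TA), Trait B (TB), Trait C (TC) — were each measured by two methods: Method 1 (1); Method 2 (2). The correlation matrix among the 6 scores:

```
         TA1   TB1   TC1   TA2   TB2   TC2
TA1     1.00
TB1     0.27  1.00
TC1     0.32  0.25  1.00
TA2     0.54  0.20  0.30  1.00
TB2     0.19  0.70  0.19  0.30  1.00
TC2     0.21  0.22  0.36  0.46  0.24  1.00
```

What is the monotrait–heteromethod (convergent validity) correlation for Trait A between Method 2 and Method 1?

0.54

Same trait (TA), different methods: r(TA2, TA1) = 0.54.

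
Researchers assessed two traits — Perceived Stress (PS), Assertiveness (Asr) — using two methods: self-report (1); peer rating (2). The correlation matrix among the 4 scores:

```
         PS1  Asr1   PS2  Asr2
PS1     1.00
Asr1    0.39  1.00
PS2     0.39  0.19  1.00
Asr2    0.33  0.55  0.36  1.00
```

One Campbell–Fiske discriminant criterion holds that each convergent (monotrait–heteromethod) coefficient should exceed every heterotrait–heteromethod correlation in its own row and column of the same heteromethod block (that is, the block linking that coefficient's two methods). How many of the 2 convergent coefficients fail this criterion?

Each convergent coefficient versus the relevant comparison correlations:
PS (methods 1·2): 0.39 vs {0.33, 0.19} → pass.
Asr (methods 1·2): 0.55 vs {0.19, 0.33} → pass.
0 of 2 fail.

0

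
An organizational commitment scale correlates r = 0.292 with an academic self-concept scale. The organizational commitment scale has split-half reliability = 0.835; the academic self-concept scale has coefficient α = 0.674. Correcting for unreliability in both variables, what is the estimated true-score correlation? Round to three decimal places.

r_true = r_obs / √(r_xx · r_yy) = 0.292 / √(0.835 × 0.674) = 0.292 / √0.562790 = 0.292 / 0.7502 ≈ 0.389.

0.389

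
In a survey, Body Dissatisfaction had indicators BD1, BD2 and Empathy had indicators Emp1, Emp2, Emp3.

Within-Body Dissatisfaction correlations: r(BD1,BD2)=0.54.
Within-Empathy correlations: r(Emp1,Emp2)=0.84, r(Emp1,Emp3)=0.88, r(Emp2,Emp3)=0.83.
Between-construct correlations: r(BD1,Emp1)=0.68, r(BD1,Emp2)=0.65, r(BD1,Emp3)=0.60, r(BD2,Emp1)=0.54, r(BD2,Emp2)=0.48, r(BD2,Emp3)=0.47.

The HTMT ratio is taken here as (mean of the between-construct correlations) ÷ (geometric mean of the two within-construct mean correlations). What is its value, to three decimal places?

0.841

Between-construct mean = 3.42/6 = 0.5700.
Mean within-BD = 0.54/1 = 0.5400; mean within-Emp = 2.55/3 = 0.8500.
Geometric mean = √(0.5400 × 0.8500) = 0.6775.
HTMT = 0.5700 / 0.6775 = 0.841.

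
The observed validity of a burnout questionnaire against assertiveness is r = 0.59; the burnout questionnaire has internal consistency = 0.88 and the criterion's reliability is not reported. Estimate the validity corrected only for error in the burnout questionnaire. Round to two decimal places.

0.63

Single correction: r_c = r_obs / √r_xx = 0.59 / √0.88 = 0.59 / 0.9381 ≈ 0.63.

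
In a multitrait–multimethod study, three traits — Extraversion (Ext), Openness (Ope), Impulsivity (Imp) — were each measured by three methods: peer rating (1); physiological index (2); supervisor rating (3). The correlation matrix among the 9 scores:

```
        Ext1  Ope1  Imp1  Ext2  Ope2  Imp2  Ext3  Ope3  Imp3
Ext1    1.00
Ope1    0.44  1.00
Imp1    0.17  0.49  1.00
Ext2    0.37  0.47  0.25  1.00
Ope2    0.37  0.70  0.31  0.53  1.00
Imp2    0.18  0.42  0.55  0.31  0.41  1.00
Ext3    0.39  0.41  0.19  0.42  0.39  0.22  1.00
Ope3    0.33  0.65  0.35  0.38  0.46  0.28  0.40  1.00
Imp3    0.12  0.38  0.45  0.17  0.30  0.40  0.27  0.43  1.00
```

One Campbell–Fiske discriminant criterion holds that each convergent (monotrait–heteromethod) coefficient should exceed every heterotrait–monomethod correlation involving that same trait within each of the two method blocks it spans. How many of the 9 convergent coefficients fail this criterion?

Each convergent coefficient versus the relevant comparison correlations:
Ext (methods 1·2): 0.37 vs {0.44, 0.53, 0.17, 0.31} → fail.
Ext (methods 1·3): 0.39 vs {0.44, 0.40, 0.17, 0.27} → fail.
Ext (methods 2·3): 0.42 vs {0.53, 0.40, 0.31, 0.27} → fail.
Ope (methods 1·2): 0.70 vs {0.44, 0.53, 0.49, 0.41} → pass.
Ope (methods 1·3): 0.65 vs {0.44, 0.40, 0.49, 0.43} → pass.
Ope (methods 2·3): 0.46 vs {0.53, 0.40, 0.41, 0.43} → fail.
Imp (methods 1·2): 0.55 vs {0.17, 0.31, 0.49, 0.41} → pass.
Imp (methods 1·3): 0.45 vs {0.17, 0.27, 0.49, 0.43} → fail.
Imp (methods 2·3): 0.40 vs {0.31, 0.27, 0.41, 0.43} → fail.
6 of 9 fail.

6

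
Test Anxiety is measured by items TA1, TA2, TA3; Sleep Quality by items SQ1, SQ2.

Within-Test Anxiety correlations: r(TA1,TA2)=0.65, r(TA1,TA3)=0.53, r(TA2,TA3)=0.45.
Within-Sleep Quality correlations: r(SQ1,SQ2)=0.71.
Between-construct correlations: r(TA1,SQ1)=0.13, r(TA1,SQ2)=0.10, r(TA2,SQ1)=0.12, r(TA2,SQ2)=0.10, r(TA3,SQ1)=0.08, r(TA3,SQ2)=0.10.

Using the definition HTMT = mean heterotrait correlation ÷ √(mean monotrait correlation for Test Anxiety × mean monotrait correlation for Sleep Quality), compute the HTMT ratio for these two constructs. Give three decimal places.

Mean between = 0.63/6 = 0.1050.
Mean within-TA = 1.63/3 = 0.5433; mean within-SQ = 0.71/1 = 0.7100.
Geometric mean = √(0.5433 × 0.7100) = 0.6211.
HTMT = 0.1050 / 0.6211 = 0.169.

0.169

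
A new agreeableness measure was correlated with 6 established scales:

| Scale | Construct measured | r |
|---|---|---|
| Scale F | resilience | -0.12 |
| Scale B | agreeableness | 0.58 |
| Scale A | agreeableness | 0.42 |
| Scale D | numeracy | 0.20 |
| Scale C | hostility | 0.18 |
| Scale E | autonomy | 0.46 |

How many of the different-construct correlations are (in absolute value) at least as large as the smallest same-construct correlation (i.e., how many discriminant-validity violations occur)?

Convergent (same construct = agreeableness): Scale B, Scale A.
Smallest convergent = 0.42. Discriminant |r|: 0.12, 0.20, 0.18, 0.46; count ≥ 0.42 → 1.

1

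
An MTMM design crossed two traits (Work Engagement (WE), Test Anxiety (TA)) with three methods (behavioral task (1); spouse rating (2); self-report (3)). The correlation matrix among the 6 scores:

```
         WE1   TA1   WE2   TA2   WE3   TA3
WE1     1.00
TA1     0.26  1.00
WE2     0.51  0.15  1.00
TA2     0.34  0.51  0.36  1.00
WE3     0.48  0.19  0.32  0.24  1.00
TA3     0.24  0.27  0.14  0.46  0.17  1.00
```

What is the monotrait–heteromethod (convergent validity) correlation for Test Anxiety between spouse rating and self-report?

Same trait (TA), different methods: r(TA2, TA3) = 0.46.

0.46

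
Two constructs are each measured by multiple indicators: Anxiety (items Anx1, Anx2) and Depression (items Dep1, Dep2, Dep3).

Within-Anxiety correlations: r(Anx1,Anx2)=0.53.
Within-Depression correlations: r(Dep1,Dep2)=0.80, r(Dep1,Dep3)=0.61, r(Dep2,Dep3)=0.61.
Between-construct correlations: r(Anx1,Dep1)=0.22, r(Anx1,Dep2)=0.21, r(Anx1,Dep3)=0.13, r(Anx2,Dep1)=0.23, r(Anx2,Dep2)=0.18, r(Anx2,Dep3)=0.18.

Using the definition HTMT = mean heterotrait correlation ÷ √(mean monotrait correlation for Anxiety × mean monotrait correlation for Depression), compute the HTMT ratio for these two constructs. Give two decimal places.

Mean heterotrait r = 1.15/6 = 0.1917.
Mean within-Anx = 0.53/1 = 0.5300; mean within-Dep = 2.02/3 = 0.6733.
Geometric mean = √(0.5300 × 0.6733) = 0.5974.
HTMT = 0.1917 / 0.5974 = 0.32.

0.32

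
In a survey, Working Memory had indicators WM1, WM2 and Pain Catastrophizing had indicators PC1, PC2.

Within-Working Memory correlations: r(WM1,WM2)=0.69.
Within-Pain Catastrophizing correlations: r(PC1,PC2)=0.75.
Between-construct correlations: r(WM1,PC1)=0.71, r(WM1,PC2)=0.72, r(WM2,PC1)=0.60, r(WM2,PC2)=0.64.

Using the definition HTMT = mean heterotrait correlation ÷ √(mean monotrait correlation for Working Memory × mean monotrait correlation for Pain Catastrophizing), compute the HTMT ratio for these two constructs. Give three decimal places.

Mean between = 2.67/4 = 0.6675.
Mean within-WM = 0.69/1 = 0.6900; mean within-PC = 0.75/1 = 0.7500.
Geometric mean = √(0.6900 × 0.7500) = 0.7194.
HTMT = 0.6675 / 0.7194 = 0.928.

0.928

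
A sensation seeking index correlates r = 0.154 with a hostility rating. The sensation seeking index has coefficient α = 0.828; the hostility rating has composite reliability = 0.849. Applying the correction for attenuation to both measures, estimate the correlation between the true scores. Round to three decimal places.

r_true = r_obs / √(r_xx · r_yy) = 0.154 / √(0.828 × 0.849) = 0.154 / √0.702972 = 0.154 / 0.8384 ≈ 0.184.

0.184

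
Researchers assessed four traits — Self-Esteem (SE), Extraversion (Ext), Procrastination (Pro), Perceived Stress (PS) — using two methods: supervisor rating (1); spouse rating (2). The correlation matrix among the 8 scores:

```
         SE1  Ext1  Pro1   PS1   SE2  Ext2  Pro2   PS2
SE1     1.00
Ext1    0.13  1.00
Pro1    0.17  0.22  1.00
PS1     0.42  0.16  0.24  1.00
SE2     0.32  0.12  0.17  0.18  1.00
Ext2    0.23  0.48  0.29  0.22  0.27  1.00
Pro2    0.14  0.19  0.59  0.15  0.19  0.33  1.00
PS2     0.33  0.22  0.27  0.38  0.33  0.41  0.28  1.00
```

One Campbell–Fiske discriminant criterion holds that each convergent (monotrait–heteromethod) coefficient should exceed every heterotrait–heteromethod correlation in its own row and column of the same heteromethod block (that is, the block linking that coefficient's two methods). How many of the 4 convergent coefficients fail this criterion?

1

Each convergent coefficient versus the relevant comparison correlations:
SE (methods 1·2): 0.32 vs {0.23, 0.12, 0.14, 0.17, 0.33, 0.18} → fail.
Ext (methods 1·2): 0.48 vs {0.12, 0.23, 0.19, 0.29, 0.22, 0.22} → pass.
Pro (methods 1·2): 0.59 vs {0.17, 0.14, 0.29, 0.19, 0.27, 0.15} → pass.
PS (methods 1·2): 0.38 vs {0.18, 0.33, 0.22, 0.22, 0.15, 0.27} → pass.
1 of 4 fail.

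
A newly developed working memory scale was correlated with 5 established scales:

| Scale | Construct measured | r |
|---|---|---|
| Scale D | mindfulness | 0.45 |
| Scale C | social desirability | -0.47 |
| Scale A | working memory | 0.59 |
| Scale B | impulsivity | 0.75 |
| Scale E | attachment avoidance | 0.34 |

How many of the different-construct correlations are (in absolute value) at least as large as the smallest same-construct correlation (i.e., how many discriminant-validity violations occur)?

1

Convergent (same construct = working memory): Scale A.
Smallest convergent = 0.59. Discriminant |r|: 0.45, 0.47, 0.75, 0.34; count ≥ 0.59 → 1.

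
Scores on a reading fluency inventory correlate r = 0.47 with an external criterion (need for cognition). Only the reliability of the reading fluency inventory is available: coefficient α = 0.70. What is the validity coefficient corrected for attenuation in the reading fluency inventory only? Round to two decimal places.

Single correction: r_c = r_obs / √r_xx = 0.47 / √0.70 = 0.47 / 0.8367 ≈ 0.56.

0.56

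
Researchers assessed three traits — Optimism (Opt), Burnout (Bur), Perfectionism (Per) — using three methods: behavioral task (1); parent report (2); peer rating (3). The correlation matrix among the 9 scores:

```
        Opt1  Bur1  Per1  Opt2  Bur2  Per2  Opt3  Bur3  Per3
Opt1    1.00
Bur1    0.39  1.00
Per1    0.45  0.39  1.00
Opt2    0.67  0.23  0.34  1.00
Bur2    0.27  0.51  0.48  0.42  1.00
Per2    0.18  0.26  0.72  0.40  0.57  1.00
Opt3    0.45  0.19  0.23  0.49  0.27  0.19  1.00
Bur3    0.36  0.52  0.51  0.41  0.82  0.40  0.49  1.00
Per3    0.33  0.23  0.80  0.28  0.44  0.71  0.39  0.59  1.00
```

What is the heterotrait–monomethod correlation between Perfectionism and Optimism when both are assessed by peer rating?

Different traits, same method: r(Per3, Opt3) = 0.39.

0.39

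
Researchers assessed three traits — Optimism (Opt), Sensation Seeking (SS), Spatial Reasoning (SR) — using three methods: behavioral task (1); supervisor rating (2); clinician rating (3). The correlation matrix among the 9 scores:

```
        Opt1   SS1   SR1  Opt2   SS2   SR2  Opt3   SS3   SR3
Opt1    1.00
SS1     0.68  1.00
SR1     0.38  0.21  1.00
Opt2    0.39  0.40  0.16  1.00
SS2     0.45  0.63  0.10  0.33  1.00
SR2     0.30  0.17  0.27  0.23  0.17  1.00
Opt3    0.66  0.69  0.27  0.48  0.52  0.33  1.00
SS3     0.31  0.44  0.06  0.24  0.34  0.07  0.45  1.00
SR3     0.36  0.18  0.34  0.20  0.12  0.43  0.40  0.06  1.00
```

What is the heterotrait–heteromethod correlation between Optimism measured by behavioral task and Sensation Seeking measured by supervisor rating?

Different traits and methods: r(Opt1, SS2) = 0.45.

0.45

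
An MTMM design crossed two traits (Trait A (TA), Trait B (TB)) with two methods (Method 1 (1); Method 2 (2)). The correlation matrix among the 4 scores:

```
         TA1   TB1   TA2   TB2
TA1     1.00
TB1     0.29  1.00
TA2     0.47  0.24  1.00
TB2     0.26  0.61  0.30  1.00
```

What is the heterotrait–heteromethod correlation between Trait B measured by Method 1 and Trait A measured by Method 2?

Different traits and methods: r(TB1, TA2) = 0.24.

0.24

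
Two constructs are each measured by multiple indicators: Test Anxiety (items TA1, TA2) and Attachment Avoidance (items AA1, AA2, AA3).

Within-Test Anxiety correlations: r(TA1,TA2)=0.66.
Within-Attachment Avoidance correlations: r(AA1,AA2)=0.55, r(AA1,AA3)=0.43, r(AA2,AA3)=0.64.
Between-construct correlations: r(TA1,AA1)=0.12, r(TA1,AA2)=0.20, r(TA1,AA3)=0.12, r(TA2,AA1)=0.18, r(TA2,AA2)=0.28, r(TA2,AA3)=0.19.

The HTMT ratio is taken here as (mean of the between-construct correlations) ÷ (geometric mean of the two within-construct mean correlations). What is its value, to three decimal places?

0.304

Between-construct mean = 1.09/6 = 0.1817.
Mean within-TA = 0.66/1 = 0.6600; mean within-AA = 1.62/3 = 0.5400.
Geometric mean = √(0.6600 × 0.5400) = 0.5970.
HTMT = 0.1817 / 0.5970 = 0.304.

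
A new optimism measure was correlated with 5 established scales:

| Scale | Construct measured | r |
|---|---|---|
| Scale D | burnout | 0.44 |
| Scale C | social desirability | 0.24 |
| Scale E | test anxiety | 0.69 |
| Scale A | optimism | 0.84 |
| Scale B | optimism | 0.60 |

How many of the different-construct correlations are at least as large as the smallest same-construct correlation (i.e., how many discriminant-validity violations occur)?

Convergent (same construct = optimism): Scale A, Scale B.
Smallest convergent = 0.60. Discriminant values: 0.44, 0.24, 0.69; count ≥ 0.60 → 1.

1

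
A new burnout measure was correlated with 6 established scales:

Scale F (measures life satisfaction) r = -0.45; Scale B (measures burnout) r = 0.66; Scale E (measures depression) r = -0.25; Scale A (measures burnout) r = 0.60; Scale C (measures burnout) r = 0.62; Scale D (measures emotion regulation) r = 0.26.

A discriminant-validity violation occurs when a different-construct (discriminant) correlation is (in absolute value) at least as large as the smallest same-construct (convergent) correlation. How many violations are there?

0

Convergent (same construct = burnout): Scale B, Scale A, Scale C.
Smallest convergent = 0.60. Discriminant |r|: 0.45, 0.25, 0.26; count ≥ 0.60 → 0.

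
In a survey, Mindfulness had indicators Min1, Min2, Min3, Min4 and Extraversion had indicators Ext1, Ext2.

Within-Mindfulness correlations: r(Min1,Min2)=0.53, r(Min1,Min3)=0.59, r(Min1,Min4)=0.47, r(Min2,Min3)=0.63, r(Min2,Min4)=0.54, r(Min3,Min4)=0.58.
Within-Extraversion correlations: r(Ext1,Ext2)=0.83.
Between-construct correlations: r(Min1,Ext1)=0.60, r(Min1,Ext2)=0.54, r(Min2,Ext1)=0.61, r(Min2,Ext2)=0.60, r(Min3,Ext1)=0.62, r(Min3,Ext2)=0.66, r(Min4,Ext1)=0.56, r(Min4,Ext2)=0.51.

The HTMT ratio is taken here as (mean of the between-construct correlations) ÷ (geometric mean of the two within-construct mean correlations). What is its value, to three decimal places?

Mean between = 4.70/8 = 0.5875.
Mean within-Min = 3.34/6 = 0.5567; mean within-Ext = 0.83/1 = 0.8300.
Geometric mean = √(0.5567 × 0.8300) = 0.6798.
HTMT = 0.5875 / 0.6798 = 0.864.

0.864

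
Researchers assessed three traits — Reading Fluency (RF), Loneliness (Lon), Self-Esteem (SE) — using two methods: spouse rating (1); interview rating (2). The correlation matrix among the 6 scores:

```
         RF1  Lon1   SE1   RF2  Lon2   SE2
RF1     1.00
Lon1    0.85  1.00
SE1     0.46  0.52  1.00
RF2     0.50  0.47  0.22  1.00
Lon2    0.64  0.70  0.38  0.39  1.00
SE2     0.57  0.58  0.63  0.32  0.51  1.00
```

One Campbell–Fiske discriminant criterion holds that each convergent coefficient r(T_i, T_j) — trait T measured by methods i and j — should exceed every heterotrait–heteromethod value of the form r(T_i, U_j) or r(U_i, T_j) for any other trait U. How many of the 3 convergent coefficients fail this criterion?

Each convergent coefficient versus the relevant comparison correlations:
RF (methods 1·2): 0.50 vs {0.64, 0.47, 0.57, 0.22} → fail.
Lon (methods 1·2): 0.70 vs {0.47, 0.64, 0.58, 0.38} → pass.
SE (methods 1·2): 0.63 vs {0.22, 0.57, 0.38, 0.58} → pass.
1 of 3 fail.

1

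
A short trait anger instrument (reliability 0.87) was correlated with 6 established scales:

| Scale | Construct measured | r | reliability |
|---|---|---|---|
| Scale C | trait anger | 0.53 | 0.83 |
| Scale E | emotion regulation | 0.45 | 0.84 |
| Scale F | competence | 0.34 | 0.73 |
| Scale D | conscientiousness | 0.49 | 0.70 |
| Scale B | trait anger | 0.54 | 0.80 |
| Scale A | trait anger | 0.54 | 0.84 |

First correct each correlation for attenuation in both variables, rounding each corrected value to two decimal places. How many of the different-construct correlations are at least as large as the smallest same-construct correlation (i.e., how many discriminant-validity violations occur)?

Disattenuated r (r / √(r_scale · r_new)):
  Scale C (conv): 0.53 / √(0.83·0.87) = 0.62
  Scale E (disc): 0.45 / √(0.84·0.87) = 0.53
  Scale F (disc): 0.34 / √(0.73·0.87) = 0.43
  Scale D (disc): 0.49 / √(0.70·0.87) = 0.63
  Scale B (conv): 0.54 / √(0.80·0.87) = 0.65
  Scale A (conv): 0.54 / √(0.84·0.87) = 0.63
Smallest convergent = 0.62. Discriminant values: 0.53, 0.43, 0.63; count ≥ 0.62 → 1.

1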